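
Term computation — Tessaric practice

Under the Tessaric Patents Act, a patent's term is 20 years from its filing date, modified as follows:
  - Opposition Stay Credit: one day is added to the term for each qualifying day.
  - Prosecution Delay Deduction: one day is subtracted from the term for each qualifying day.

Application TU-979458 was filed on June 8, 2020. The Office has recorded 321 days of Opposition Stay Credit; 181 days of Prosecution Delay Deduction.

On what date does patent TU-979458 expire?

Base term: filing date + 20 years → 8 June 2040.
Opposition Stay Credit: +321 days → 25 April 2041.
Prosecution Delay Deduction: −181 days → 26 October 2040.

2040-10-26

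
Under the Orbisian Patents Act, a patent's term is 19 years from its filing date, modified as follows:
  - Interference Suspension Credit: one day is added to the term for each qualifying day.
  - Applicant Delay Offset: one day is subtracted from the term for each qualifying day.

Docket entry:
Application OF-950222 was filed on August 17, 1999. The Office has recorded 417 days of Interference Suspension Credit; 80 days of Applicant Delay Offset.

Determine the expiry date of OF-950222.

Base term: filing date + 19 years → 17 August 2018.
Interference Suspension Credit: +417 days → 8 October 2019.
Applicant Delay Offset: −80 days → 20 July 2019.

July 20, 2019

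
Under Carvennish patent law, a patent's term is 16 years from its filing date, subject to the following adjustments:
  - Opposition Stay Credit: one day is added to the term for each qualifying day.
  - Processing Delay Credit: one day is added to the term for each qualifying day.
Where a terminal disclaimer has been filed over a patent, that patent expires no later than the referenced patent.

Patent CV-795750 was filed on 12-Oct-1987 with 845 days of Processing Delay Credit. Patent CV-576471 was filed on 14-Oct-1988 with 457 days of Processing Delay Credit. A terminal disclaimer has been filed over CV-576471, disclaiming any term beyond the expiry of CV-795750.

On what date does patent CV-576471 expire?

Natural term of CV-576471:
  Base: filing + 16 years → 14 October 2004.
  Processing Delay Credit: +457 days → 14 January 2006.
Expiry of referenced patent CV-795750:
  Base: filing + 16 years → 12 October 2003.
  Processing Delay Credit: +845 days → 3 February 2006.
Terminal disclaimer: CV-576471 expires on the earlier of 14 January 2006 and 3 February 2006.

January 14, 2006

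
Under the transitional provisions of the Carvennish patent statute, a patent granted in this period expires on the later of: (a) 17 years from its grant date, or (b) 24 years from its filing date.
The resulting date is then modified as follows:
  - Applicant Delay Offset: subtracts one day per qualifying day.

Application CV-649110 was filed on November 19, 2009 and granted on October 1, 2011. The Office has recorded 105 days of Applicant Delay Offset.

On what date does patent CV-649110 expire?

(a) grant + 17 years → 1 October 2028.
(b) filing + 24 years → 19 November 2033.
Later of the two: 19 November 2033.
Applicant Delay Offset: −105 days → 6 August 2033.

2033-08-06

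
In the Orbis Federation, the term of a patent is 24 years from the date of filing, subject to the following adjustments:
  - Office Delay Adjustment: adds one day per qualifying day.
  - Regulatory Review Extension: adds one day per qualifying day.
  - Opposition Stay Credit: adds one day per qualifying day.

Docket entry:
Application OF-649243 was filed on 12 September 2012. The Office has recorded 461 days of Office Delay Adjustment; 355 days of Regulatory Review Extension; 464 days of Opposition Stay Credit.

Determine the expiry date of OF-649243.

Base term: filing date + 24 years → 12 September 2036.
Office Delay Adjustment: +461 days → 17 December 2037.
Regulatory Review Extension: +355 days → 7 December 2038.
Opposition Stay Credit: +464 days → 15 March 2040.

March 15, 2040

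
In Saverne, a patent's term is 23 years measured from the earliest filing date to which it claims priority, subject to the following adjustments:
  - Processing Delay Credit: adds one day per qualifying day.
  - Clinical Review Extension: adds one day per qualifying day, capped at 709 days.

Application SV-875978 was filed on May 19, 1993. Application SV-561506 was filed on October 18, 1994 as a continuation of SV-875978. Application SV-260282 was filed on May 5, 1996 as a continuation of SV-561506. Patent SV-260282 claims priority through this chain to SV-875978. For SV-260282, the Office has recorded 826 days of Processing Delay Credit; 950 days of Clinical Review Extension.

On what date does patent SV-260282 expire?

August 1, 2020

Earliest priority filing: 19 May 1993.
Base term: 19 May 1993 + 23 years → 19 May 2016.
Processing Delay Credit: +826 days → 23 August 2018.
Clinical Review Extension: 950 days claimed exceeds the 709-day cap, so +709 days → 1 August 2020.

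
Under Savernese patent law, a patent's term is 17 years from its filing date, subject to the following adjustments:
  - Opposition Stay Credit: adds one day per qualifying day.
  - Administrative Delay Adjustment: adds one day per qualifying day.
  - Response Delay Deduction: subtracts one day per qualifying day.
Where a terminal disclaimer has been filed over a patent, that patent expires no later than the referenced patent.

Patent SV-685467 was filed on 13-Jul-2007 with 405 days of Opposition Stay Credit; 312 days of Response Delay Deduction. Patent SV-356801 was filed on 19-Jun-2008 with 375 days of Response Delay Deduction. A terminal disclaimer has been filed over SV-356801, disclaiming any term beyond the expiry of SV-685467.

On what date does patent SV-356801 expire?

Natural term of SV-356801:
  Base: filing + 17 years → 19 June 2025.
  Response Delay Deduction: −375 days → 9 June 2024.
Expiry of referenced patent SV-685467:
  Base: filing + 17 years → 13 July 2024.
  Opposition Stay Credit: +405 days → 22 August 2025.
  Response Delay Deduction: −312 days → 14 October 2024.
Terminal disclaimer: SV-356801 expires on the earlier of 9 June 2024 and 14 October 2024.

June 9, 2024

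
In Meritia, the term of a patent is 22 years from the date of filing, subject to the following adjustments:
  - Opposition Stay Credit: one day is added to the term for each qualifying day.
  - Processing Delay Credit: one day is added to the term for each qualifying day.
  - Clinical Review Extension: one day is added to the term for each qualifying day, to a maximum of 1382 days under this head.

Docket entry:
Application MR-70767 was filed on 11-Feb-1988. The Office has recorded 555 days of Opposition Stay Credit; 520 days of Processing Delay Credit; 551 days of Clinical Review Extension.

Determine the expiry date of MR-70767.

Base term: filing date + 22 years → 11 February 2010.
Opposition Stay Credit: +555 days → 20 August 2011.
Processing Delay Credit: +520 days → 21 January 2013.
Clinical Review Extension: 551 days (within the 1382-day cap) → +551 days → 26 July 2014.

July 26, 2014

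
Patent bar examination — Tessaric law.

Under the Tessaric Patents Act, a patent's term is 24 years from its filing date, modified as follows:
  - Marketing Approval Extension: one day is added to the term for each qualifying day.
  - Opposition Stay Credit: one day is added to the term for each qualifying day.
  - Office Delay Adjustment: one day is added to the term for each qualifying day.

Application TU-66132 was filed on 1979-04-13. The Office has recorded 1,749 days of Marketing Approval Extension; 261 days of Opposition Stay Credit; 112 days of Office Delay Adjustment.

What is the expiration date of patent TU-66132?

Base term: filing date + 24 years → 13 April 2003.
Marketing Approval Extension: +1749 days → 26 January 2008.
Opposition Stay Credit: +261 days → 13 October 2008.
Office Delay Adjustment: +112 days → 2 February 2009.

2009-02-02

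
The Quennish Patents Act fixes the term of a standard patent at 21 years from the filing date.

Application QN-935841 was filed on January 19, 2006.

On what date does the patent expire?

2027-01-19

Filing date + 21 years → 19 January 2027.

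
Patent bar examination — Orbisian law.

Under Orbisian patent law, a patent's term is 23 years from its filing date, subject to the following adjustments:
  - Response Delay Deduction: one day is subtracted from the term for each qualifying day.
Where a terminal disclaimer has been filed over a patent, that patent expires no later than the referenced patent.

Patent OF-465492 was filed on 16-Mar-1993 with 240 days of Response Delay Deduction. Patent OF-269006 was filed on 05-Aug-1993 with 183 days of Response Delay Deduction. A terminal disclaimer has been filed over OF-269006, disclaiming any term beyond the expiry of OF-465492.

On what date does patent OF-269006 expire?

Natural term of OF-269006:
  Base: filing + 23 years → 5 August 2016.
  Response Delay Deduction: −183 days → 4 February 2016.
Expiry of referenced patent OF-465492:
  Base: filing + 23 years → 16 March 2016.
  Response Delay Deduction: −240 days → 20 July 2015.
Terminal disclaimer: OF-269006 expires on the earlier of 4 February 2016 and 20 July 2015.

July 20, 2015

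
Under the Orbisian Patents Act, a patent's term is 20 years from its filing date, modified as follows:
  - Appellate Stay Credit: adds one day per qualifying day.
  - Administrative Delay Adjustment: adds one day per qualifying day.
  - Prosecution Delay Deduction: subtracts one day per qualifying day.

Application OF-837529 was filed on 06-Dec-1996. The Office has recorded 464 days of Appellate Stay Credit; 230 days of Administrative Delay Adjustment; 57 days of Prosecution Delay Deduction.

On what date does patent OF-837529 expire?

Base term: filing date + 20 years → 6 December 2016.
Appellate Stay Credit: +464 days → 15 March 2018.
Administrative Delay Adjustment: +230 days → 31 October 2018.
Prosecution Delay Deduction: −57 days → 4 September 2018.

2018-09-04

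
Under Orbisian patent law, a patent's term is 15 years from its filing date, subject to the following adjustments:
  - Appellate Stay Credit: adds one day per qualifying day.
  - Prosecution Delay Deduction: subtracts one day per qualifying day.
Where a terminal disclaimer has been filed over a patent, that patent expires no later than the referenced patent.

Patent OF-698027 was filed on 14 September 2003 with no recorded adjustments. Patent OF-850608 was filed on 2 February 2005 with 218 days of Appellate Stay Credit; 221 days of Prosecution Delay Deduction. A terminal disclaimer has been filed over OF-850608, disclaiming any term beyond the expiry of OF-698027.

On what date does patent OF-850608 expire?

2018-09-14

Natural term of OF-850608:
  Base: filing + 15 years → 2 February 2020.
  Appellate Stay Credit: +218 days → 7 September 2020.
  Prosecution Delay Deduction: −221 days → 30 January 2020.
Expiry of referenced patent OF-698027:
  Base: filing + 15 years → 14 September 2018.
Terminal disclaimer: OF-850608 expires on the earlier of 30 January 2020 and 14 September 2018.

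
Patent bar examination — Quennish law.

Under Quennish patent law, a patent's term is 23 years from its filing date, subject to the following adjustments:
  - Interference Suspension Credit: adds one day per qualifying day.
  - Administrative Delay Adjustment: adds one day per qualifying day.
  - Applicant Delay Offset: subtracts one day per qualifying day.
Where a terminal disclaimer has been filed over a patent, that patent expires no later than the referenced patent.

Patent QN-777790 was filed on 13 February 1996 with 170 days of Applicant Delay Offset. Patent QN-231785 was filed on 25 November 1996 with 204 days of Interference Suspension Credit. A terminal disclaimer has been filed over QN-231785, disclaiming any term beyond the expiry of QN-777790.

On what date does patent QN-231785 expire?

Natural term of QN-231785:
  Base: filing + 23 years → 25 November 2019.
  Interference Suspension Credit: +204 days → 16 June 2020.
Expiry of referenced patent QN-777790:
  Base: filing + 23 years → 13 February 2019.
  Applicant Delay Offset: −170 days → 27 August 2018.
Terminal disclaimer: QN-231785 expires on the earlier of 16 June 2020 and 27 August 2018.

August 27, 2018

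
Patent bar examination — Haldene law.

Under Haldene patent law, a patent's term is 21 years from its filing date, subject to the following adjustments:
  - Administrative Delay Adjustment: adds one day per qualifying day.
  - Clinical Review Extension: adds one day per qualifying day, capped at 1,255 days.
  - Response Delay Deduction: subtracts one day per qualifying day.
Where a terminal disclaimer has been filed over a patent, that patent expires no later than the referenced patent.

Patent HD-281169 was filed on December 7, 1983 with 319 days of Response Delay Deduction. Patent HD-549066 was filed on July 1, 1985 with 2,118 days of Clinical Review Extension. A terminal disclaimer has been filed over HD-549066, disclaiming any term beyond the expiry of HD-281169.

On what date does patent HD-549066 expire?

January 23, 2004

Natural term of HD-549066:
  Base: filing + 21 years → 1 July 2006.
  Clinical Review Extension: 2118 days claimed exceeds the 1255-day cap, so +1255 days → 7 December 2009.
Expiry of referenced patent HD-281169:
  Base: filing + 21 years → 7 December 2004.
  Response Delay Deduction: −319 days → 23 January 2004.
Terminal disclaimer: HD-549066 expires on the earlier of 7 December 2009 and 23 January 2004.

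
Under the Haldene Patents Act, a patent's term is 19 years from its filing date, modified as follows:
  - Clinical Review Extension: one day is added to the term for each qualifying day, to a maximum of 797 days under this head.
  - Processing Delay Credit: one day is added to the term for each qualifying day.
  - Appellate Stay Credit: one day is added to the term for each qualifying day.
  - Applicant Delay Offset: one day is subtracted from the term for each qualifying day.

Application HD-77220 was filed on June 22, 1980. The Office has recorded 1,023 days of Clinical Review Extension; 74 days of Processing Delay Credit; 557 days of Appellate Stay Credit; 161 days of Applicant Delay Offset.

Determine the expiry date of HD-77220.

December 10, 2002

Base term: filing date + 19 years → 22 June 1999.
Clinical Review Extension: 1023 days claimed exceeds the 797-day cap, so +797 days → 27 August 2001.
Processing Delay Credit: +74 days → 9 November 2001.
Appellate Stay Credit: +557 days → 20 May 2003.
Applicant Delay Offset: −161 days → 10 December 2002.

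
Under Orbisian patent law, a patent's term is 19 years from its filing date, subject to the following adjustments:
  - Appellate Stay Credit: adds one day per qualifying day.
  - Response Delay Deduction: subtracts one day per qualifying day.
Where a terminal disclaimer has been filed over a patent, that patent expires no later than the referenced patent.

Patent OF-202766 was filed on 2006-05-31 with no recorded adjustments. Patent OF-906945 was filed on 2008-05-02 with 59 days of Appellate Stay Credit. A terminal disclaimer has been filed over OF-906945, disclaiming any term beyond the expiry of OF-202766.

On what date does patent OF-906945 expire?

2025-05-31

Natural term of OF-906945:
  Base: filing + 19 years → 2 May 2027.
  Appellate Stay Credit: +59 days → 30 June 2027.
Expiry of referenced patent OF-202766:
  Base: filing + 19 years → 31 May 2025.
Terminal disclaimer: OF-906945 expires on the earlier of 30 June 2027 and 31 May 2025.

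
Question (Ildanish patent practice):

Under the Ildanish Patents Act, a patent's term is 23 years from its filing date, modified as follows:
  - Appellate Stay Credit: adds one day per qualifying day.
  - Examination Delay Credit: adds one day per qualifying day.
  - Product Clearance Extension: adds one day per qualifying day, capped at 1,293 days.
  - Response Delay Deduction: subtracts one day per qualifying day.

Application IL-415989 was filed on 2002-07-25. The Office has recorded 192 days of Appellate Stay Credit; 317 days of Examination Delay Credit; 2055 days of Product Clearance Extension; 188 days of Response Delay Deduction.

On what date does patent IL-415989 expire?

Base term: filing date + 23 years → 25 July 2025.
Appellate Stay Credit: +192 days → 2 February 2026.
Examination Delay Credit: +317 days → 16 December 2026.
Product Clearance Extension: 2055 days claimed exceeds the 1293-day cap, so +1293 days → 1 July 2030.
Response Delay Deduction: −188 days → 25 December 2029.

December 25, 2029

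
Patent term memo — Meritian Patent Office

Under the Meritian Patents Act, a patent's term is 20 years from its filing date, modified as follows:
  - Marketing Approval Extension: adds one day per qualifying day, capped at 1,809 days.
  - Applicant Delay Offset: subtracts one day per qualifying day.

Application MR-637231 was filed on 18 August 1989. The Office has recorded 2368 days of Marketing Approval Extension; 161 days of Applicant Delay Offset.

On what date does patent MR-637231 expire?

Base term: filing date + 20 years → 18 August 2009.
Marketing Approval Extension: 2368 days claimed exceeds the 1809-day cap, so +1809 days → 1 August 2014.
Applicant Delay Offset: −161 days → 21 February 2014.

2014-02-21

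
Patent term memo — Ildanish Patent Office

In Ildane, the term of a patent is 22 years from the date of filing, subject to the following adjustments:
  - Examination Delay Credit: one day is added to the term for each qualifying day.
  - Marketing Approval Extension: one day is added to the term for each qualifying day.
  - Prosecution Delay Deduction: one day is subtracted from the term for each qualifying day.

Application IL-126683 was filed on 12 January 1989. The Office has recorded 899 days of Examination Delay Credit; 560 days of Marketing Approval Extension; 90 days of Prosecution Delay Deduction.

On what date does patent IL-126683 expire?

Base term: filing date + 22 years → 12 January 2011.
Examination Delay Credit: +899 days → 29 June 2013.
Marketing Approval Extension: +560 days → 10 January 2015.
Prosecution Delay Deduction: −90 days → 12 October 2014.

October 12, 2014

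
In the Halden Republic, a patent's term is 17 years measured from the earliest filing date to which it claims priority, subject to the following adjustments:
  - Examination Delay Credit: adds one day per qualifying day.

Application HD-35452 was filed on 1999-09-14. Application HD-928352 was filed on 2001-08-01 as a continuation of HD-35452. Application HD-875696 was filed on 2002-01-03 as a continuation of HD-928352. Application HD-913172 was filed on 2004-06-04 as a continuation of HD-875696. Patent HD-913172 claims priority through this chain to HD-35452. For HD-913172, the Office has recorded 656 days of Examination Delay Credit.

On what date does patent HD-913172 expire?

2018-07-02

Earliest priority filing: 14 September 1999.
Base term: 14 September 1999 + 17 years → 14 September 2016.
Examination Delay Credit: +656 days → 2 July 2018.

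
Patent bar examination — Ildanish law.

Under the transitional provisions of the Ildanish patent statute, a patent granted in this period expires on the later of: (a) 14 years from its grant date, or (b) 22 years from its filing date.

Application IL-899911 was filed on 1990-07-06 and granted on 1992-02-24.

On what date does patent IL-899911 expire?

2012-07-06

(a) grant + 14 years → 24 February 2006.
(b) filing + 22 years → 6 July 2012.
Later of the two: 6 July 2012.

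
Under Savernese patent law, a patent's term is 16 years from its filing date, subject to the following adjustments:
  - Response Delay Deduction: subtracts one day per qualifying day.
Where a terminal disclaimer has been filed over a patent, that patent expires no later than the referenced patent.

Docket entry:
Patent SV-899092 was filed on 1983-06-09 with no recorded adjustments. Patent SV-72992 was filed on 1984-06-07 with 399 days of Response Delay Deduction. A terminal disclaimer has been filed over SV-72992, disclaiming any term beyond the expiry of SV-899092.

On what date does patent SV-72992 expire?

Natural term of SV-72992:
  Base: filing + 16 years → 7 June 2000.
  Response Delay Deduction: −399 days → 5 May 1999.
Expiry of referenced patent SV-899092:
  Base: filing + 16 years → 9 June 1999.
Terminal disclaimer: SV-72992 expires on the earlier of 5 May 1999 and 9 June 1999.

May 5, 1999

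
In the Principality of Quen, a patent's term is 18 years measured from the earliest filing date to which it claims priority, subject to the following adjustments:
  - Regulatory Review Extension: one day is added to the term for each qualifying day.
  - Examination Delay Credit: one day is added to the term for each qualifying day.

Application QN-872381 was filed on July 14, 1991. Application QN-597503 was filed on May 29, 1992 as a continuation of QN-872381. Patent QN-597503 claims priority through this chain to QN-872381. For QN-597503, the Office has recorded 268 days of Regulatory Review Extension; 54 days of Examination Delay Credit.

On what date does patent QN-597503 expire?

June 1, 2010

Earliest priority filing: 14 July 1991.
Base term: 14 July 1991 + 18 years → 14 July 2009.
Regulatory Review Extension: +268 days → 8 April 2010.
Examination Delay Credit: +54 days → 1 June 2010.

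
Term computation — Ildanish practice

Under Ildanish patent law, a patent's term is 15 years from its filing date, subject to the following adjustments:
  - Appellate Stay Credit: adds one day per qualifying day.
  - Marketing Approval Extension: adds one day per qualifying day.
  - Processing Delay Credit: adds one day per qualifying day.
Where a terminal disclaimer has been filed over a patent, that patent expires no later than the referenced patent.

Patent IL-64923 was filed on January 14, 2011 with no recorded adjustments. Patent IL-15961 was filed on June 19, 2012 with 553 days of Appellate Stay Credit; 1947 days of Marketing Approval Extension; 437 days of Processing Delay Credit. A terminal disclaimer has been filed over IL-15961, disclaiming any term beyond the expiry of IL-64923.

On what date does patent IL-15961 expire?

January 14, 2026

Natural term of IL-15961:
  Base: filing + 15 years → 19 June 2027.
  Appellate Stay Credit: +553 days → 23 December 2028.
  Marketing Approval Extension: +1947 days → 23 April 2034.
  Processing Delay Credit: +437 days → 4 July 2035.
Expiry of referenced patent IL-64923:
  Base: filing + 15 years → 14 January 2026.
Terminal disclaimer: IL-15961 expires on the earlier of 4 July 2035 and 14 January 2026.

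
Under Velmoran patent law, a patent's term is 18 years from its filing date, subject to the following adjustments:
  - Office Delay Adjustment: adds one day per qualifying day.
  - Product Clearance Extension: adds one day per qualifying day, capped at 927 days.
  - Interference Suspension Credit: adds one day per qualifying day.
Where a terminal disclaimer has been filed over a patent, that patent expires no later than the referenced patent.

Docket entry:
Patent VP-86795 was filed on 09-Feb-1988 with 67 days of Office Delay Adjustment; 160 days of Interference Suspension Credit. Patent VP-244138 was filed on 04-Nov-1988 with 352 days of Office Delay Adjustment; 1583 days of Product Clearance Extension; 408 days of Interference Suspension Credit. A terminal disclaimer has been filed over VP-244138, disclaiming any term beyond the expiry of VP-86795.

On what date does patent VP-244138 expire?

Natural term of VP-244138:
  Base: filing + 18 years → 4 November 2006.
  Office Delay Adjustment: +352 days → 22 October 2007.
  Product Clearance Extension: 1583 days claimed exceeds the 927-day cap, so +927 days → 6 May 2010.
  Interference Suspension Credit: +408 days → 18 June 2011.
Expiry of referenced patent VP-86795:
  Base: filing + 18 years → 9 February 2006.
  Office Delay Adjustment: +67 days → 17 April 2006.
  Interference Suspension Credit: +160 days → 24 September 2006.
Terminal disclaimer: VP-244138 expires on the earlier of 18 June 2011 and 24 September 2006.

2006-09-24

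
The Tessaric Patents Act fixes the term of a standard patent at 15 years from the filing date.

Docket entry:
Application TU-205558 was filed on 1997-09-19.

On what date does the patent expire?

September 19, 2012

Filing date + 15 years → 19 September 2012.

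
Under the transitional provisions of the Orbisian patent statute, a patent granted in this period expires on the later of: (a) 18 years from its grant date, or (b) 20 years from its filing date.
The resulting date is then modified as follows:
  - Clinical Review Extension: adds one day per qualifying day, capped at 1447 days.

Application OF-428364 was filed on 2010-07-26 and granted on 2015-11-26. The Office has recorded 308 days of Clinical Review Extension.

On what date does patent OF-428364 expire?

2034-09-30

(a) grant + 18 years → 26 November 2033.
(b) filing + 20 years → 26 July 2030.
Later of the two: 26 November 2033.
Clinical Review Extension: 308 days (within the 1447-day cap) → +308 days → 30 September 2034.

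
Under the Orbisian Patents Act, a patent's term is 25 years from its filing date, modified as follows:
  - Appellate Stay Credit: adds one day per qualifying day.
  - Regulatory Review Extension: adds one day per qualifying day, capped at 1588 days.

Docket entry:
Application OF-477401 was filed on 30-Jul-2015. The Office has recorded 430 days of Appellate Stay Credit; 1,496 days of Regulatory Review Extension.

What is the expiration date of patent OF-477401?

2045-11-07

Base term: filing date + 25 years → 30 July 2040.
Appellate Stay Credit: +430 days → 3 October 2041.
Regulatory Review Extension: 1496 days (within the 1588-day cap) → +1496 days → 7 November 2045.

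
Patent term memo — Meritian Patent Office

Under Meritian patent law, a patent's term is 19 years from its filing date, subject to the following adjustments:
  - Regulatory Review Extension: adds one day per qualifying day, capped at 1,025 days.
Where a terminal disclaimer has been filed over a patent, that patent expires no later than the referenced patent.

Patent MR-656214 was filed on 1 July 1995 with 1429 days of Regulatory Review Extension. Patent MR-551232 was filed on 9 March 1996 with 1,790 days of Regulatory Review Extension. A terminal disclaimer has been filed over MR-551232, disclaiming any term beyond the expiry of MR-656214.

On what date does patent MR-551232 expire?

2017-04-21

Natural term of MR-551232:
  Base: filing + 19 years → 9 March 2015.
  Regulatory Review Extension: 1790 days claimed exceeds the 1025-day cap, so +1025 days → 28 December 2017.
Expiry of referenced patent MR-656214:
  Base: filing + 19 years → 1 July 2014.
  Regulatory Review Extension: 1429 days claimed exceeds the 1025-day cap, so +1025 days → 21 April 2017.
Terminal disclaimer: MR-551232 expires on the earlier of 28 December 2017 and 21 April 2017.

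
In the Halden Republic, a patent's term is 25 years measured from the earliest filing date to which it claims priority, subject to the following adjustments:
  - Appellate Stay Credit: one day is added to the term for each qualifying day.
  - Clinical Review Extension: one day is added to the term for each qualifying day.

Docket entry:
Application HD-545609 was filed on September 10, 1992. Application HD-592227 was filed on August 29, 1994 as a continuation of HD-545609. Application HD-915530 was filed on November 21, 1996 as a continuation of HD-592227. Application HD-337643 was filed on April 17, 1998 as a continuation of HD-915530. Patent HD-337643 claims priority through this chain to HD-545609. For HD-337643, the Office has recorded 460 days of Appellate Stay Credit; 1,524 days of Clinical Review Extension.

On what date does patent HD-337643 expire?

Earliest priority filing: 10 September 1992.
Base term: 10 September 1992 + 25 years → 10 September 2017.
Appellate Stay Credit: +460 days → 14 December 2018.
Clinical Review Extension: +1524 days → 15 February 2023.

2023-02-15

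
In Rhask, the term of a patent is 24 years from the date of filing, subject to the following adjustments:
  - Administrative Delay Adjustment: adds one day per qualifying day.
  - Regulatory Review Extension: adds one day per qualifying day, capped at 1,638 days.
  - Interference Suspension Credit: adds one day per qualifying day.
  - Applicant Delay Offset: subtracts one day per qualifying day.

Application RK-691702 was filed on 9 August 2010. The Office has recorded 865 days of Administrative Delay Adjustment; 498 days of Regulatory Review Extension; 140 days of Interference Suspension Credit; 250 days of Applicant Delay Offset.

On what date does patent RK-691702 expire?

Base term: filing date + 24 years → 9 August 2034.
Administrative Delay Adjustment: +865 days → 21 December 2036.
Regulatory Review Extension: 498 days (within the 1638-day cap) → +498 days → 3 May 2038.
Interference Suspension Credit: +140 days → 20 September 2038.
Applicant Delay Offset: −250 days → 13 January 2038.

2038-01-13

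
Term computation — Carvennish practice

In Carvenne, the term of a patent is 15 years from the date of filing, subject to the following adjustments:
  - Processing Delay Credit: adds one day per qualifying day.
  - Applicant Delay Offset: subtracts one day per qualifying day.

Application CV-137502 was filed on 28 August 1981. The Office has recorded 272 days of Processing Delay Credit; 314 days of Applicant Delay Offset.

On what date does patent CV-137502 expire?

1996-07-17

Base term: filing date + 15 years → 28 August 1996.
Processing Delay Credit: +272 days → 27 May 1997.
Applicant Delay Offset: −314 days → 17 July 1996.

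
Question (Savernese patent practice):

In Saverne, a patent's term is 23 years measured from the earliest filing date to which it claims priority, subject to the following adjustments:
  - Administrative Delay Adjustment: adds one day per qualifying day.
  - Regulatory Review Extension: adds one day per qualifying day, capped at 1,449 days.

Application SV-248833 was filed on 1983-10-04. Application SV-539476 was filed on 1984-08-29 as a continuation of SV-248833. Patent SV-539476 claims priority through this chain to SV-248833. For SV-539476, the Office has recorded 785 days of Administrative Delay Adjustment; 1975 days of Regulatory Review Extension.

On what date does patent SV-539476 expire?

Earliest priority filing: 4 October 1983.
Base term: 4 October 1983 + 23 years → 4 October 2006.
Administrative Delay Adjustment: +785 days → 27 November 2008.
Regulatory Review Extension: 1975 days claimed exceeds the 1449-day cap, so +1449 days → 15 November 2012.

November 15, 2012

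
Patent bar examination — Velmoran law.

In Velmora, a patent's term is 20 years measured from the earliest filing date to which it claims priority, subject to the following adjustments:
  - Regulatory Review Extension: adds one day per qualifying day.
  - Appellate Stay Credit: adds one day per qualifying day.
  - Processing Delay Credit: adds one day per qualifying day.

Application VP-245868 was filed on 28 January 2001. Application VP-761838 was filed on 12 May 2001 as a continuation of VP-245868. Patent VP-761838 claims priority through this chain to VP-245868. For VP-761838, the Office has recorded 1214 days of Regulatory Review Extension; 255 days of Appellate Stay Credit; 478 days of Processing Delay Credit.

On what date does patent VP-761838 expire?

Earliest priority filing: 28 January 2001.
Base term: 28 January 2001 + 20 years → 28 January 2021.
Regulatory Review Extension: +1214 days → 26 May 2024.
Appellate Stay Credit: +255 days → 5 February 2025.
Processing Delay Credit: +478 days → 29 May 2026.

May 29, 2026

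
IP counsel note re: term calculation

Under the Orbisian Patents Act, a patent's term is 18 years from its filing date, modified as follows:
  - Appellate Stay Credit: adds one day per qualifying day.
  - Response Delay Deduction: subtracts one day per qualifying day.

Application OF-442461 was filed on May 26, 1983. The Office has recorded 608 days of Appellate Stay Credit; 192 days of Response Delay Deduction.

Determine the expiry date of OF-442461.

July 16, 2002

Base term: filing date + 18 years → 26 May 2001.
Appellate Stay Credit: +608 days → 24 January 2003.
Response Delay Deduction: −192 days → 16 July 2002.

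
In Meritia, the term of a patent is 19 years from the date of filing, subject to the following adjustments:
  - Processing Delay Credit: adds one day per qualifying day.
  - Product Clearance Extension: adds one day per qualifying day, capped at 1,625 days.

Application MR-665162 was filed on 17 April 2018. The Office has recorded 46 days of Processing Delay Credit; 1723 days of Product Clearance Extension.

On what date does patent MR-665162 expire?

2041-11-13

Base term: filing date + 19 years → 17 April 2037.
Processing Delay Credit: +46 days → 2 June 2037.
Product Clearance Extension: 1723 days claimed exceeds the 1625-day cap, so +1625 days → 13 November 2041.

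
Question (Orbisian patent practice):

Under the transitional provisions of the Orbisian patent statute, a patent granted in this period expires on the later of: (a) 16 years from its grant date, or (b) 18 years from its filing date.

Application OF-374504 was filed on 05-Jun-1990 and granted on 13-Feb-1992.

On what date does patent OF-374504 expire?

June 5, 2008

(a) grant + 16 years → 13 February 2008.
(b) filing + 18 years → 5 June 2008.
Later of the two: 5 June 2008.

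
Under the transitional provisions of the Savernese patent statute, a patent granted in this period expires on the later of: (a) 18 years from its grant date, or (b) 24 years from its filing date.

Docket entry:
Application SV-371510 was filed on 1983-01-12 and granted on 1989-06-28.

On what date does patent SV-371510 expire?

2007-06-28

(a) grant + 18 years → 28 June 2007.
(b) filing + 24 years → 12 January 2007.
Later of the two: 28 June 2007.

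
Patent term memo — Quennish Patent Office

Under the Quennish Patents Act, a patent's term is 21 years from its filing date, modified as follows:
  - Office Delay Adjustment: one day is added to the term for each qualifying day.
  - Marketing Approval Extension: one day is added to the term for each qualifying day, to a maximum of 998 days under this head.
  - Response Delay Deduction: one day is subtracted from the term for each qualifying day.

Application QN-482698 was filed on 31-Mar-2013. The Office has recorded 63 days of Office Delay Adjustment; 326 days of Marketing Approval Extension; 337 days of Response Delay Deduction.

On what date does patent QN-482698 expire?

May 22, 2034

Base term: filing date + 21 years → 31 March 2034.
Office Delay Adjustment: +63 days → 2 June 2034.
Marketing Approval Extension: 326 days (within the 998-day cap) → +326 days → 24 April 2035.
Response Delay Deduction: −337 days → 22 May 2034.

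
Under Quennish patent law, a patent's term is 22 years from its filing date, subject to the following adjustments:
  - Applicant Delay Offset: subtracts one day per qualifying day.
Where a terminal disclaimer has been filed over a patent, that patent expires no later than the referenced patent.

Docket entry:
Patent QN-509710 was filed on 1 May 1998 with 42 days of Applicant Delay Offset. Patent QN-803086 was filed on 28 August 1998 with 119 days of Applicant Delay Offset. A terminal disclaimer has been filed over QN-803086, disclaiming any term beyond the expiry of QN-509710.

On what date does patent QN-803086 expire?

Natural term of QN-803086:
  Base: filing + 22 years → 28 August 2020.
  Applicant Delay Offset: −119 days → 1 May 2020.
Expiry of referenced patent QN-509710:
  Base: filing + 22 years → 1 May 2020.
  Applicant Delay Offset: −42 days → 20 March 2020.
Terminal disclaimer: QN-803086 expires on the earlier of 1 May 2020 and 20 March 2020.

March 20, 2020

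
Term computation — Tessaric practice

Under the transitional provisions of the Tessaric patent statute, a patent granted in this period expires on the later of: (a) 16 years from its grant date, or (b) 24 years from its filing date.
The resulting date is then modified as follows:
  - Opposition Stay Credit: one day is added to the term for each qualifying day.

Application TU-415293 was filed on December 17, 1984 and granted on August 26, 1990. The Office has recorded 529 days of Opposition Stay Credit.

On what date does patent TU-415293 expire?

(a) grant + 16 years → 26 August 2006.
(b) filing + 24 years → 17 December 2008.
Later of the two: 17 December 2008.
Opposition Stay Credit: +529 days → 30 May 2010.

May 30, 2010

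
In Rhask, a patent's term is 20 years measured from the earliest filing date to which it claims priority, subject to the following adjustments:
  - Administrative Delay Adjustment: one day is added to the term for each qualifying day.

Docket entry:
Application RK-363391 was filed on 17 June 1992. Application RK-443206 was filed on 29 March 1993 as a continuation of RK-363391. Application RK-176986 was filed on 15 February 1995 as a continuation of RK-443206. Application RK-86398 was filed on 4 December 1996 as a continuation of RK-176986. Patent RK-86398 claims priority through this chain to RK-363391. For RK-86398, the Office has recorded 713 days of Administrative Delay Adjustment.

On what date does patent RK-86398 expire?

May 31, 2014

Earliest priority filing: 17 June 1992.
Base term: 17 June 1992 + 20 years → 17 June 2012.
Administrative Delay Adjustment: +713 days → 31 May 2014.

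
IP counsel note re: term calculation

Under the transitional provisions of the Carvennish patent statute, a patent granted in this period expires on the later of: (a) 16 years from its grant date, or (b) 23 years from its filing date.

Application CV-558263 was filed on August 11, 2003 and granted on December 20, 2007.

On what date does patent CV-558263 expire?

(a) grant + 16 years → 20 December 2023.
(b) filing + 23 years → 11 August 2026.
Later of the two: 11 August 2026.

August 11, 2026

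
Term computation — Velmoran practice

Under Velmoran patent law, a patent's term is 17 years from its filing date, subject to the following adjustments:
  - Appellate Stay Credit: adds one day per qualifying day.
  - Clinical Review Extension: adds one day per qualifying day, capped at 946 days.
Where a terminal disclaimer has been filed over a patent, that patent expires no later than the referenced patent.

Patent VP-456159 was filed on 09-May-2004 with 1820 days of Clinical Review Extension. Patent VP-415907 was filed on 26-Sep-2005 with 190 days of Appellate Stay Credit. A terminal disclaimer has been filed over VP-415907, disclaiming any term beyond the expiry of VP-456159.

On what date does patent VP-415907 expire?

2023-04-04

Natural term of VP-415907:
  Base: filing + 17 years → 26 September 2022.
  Appellate Stay Credit: +190 days → 4 April 2023.
Expiry of referenced patent VP-456159:
  Base: filing + 17 years → 9 May 2021.
  Clinical Review Extension: 1820 days claimed exceeds the 946-day cap, so +946 days → 11 December 2023.
Terminal disclaimer: VP-415907 expires on the earlier of 4 April 2023 and 11 December 2023.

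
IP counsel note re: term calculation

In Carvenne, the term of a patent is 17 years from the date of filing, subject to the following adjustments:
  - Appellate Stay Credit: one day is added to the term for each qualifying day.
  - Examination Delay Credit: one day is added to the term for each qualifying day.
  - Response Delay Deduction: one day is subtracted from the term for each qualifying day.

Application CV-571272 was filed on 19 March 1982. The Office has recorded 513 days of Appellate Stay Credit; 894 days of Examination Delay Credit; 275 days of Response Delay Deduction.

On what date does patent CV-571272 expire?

2002-04-24

Base term: filing date + 17 years → 19 March 1999.
Appellate Stay Credit: +513 days → 13 August 2000.
Examination Delay Credit: +894 days → 24 January 2003.
Response Delay Deduction: −275 days → 24 April 2002.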